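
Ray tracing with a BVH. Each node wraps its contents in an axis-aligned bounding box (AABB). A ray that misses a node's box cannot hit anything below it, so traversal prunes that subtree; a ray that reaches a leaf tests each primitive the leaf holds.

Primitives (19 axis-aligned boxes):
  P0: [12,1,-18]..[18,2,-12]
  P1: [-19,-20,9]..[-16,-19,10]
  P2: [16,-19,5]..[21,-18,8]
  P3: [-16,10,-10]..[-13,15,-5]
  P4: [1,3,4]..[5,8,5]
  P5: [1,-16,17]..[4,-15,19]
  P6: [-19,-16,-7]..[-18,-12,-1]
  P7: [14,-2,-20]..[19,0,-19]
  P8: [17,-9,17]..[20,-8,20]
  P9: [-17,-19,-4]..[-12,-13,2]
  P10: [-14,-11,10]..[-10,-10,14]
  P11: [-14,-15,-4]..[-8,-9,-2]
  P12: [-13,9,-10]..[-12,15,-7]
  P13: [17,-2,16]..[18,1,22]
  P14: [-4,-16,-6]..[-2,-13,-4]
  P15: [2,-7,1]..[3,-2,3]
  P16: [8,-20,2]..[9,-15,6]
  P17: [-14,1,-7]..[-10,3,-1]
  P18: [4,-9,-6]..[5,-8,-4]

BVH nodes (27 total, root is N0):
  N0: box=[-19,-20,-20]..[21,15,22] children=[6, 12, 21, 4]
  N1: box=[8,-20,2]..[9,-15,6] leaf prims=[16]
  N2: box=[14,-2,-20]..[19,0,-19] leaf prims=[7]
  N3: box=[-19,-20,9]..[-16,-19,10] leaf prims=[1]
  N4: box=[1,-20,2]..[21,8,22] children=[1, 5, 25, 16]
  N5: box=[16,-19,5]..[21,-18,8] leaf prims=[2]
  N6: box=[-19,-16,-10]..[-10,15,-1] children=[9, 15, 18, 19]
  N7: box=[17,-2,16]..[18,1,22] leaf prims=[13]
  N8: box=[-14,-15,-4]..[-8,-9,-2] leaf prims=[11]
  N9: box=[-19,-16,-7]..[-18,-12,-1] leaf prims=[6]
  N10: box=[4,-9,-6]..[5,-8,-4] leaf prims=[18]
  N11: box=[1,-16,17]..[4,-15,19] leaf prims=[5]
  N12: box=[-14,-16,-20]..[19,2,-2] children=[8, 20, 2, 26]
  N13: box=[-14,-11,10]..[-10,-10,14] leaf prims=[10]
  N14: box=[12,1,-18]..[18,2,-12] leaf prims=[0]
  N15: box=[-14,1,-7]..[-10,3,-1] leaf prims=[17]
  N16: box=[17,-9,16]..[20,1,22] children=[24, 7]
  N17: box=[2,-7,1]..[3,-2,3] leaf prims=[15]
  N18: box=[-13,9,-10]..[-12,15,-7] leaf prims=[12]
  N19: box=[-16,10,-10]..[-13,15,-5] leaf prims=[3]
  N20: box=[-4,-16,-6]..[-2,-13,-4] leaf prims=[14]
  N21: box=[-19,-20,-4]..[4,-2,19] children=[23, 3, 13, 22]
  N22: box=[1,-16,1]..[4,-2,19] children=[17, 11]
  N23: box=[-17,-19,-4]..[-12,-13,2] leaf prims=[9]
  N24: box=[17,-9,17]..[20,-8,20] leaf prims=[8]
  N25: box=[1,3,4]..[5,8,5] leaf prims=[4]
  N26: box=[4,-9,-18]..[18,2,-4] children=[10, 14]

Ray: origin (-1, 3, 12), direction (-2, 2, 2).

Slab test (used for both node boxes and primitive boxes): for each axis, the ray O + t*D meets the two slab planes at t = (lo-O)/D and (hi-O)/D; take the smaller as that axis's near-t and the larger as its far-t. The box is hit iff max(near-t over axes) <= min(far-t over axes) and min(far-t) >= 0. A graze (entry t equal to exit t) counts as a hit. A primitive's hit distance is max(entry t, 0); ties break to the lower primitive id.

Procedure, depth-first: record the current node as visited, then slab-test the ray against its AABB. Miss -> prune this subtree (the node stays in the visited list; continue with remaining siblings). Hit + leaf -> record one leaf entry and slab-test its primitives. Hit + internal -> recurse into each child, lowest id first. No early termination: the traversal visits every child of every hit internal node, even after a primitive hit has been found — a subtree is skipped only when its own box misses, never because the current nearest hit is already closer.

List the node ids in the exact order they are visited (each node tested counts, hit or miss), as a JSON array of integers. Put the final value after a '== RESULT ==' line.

Trace the traversal:
N0 x:[-11,9] y:[-23/2,6] z:[-16,5] -> hit [-11,5], descend [4, 6, 12, 21]
  N4 x:[-11,-1] y:[-23/2,5/2] z:[-5,5] -> miss, prune
  N6 x:[9/2,9] y:[-19/2,6] z:[-11,-13/2] -> miss, prune
  N12 x:[-10,13/2] y:[-19/2,-1/2] z:[-16,-7] -> miss, prune
  N21 x:[-5/2,9] y:[-23/2,-5/2] z:[-8,7/2] -> miss, prune

order=[0, 4, 6, 12, 21]  |boxes|=5  |leaves|=0  hit=miss

== RESULT ==
[0, 4, 6, 12, 21]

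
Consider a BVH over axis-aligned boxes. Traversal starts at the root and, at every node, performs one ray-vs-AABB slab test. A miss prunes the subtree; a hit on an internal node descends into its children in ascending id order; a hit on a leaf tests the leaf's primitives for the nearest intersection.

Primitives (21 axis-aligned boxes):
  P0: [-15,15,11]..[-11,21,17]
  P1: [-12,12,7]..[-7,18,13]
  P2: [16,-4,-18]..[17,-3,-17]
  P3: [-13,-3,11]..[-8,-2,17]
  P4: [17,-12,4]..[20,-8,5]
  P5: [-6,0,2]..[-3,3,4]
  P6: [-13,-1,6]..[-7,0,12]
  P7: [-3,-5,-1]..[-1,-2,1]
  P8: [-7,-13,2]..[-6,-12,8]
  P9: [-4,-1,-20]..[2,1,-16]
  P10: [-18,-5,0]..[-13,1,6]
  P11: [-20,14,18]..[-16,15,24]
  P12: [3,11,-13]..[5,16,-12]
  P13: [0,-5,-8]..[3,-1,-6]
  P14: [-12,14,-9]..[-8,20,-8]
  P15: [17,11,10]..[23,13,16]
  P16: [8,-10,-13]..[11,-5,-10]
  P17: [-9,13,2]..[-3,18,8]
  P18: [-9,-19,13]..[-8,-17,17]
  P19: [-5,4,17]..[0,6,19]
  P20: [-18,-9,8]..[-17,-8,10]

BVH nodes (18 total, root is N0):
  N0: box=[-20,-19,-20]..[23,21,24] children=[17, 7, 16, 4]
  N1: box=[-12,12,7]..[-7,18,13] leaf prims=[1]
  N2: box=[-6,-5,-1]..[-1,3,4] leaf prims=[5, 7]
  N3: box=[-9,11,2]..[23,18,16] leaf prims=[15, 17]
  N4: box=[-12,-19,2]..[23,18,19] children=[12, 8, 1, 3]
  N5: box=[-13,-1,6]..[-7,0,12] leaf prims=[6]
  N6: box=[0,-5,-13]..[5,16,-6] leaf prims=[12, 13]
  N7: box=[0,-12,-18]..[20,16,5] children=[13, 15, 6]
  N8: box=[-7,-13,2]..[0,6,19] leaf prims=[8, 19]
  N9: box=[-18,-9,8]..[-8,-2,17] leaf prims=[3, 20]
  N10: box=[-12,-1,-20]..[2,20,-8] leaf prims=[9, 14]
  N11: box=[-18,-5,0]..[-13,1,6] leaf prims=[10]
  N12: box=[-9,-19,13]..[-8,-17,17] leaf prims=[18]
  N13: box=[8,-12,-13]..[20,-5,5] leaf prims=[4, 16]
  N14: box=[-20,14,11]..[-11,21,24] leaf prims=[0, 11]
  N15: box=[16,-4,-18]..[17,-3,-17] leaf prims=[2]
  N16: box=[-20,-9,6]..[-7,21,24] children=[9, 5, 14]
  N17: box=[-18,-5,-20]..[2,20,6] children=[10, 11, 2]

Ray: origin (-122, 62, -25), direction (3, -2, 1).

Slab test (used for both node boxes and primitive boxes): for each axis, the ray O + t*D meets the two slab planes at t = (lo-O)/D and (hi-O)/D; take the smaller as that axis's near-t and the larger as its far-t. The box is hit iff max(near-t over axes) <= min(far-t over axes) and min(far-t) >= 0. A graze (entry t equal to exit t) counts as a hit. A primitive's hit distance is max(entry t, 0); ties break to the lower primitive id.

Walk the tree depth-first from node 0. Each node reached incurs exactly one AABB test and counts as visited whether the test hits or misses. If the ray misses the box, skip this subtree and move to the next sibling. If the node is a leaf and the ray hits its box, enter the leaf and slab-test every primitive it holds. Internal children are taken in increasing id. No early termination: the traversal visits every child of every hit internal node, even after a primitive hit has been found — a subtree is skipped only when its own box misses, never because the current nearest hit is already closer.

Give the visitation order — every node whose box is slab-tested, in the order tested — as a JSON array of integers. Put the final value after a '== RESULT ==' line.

Trace the traversal:
N0 x:[34,145/3] y:[41/2,81/2] z:[5,49] -> hit [34,81/2], descend [4, 7, 16, 17]
  N4 x:[110/3,145/3] y:[22,81/2] z:[27,44] -> hit [110/3,81/2], descend [1, 3, 8, 12]
    N1 x:[110/3,115/3] y:[22,25] z:[32,38] -> miss, prune
    N3 x:[113/3,145/3] y:[22,51/2] z:[27,41] -> miss, prune
    N8 x:[115/3,122/3] y:[28,75/2] z:[27,44] -> miss, prune
    N12 x:[113/3,38] y:[79/2,81/2] z:[38,42] -> miss, prune
  N7 x:[122/3,142/3] y:[23,37] z:[7,30] -> miss, prune
  N16 x:[34,115/3] y:[41/2,71/2] z:[31,49] -> hit [34,71/2], descend [5, 9, 14]
    N5 x:[109/3,115/3] y:[31,63/2] z:[31,37] -> miss, prune
    N9 x:[104/3,38] y:[32,71/2] z:[33,42] -> hit [104/3,71/2] leaf, test {P3(miss), P20@t=35}
    N14 x:[34,37] y:[41/2,24] z:[36,49] -> miss, prune
  N17 x:[104/3,124/3] y:[21,67/2] z:[5,31] -> miss, prune

Summary -> nodes [0, 4, 1, 3, 8, 12, 7, 16, 5, 9, 14, 17]; box-tests=12; leaf-entries=1; first=P20

== RESULT ==
[0, 4, 1, 3, 8, 12, 7, 16, 5, 9, 14, 17]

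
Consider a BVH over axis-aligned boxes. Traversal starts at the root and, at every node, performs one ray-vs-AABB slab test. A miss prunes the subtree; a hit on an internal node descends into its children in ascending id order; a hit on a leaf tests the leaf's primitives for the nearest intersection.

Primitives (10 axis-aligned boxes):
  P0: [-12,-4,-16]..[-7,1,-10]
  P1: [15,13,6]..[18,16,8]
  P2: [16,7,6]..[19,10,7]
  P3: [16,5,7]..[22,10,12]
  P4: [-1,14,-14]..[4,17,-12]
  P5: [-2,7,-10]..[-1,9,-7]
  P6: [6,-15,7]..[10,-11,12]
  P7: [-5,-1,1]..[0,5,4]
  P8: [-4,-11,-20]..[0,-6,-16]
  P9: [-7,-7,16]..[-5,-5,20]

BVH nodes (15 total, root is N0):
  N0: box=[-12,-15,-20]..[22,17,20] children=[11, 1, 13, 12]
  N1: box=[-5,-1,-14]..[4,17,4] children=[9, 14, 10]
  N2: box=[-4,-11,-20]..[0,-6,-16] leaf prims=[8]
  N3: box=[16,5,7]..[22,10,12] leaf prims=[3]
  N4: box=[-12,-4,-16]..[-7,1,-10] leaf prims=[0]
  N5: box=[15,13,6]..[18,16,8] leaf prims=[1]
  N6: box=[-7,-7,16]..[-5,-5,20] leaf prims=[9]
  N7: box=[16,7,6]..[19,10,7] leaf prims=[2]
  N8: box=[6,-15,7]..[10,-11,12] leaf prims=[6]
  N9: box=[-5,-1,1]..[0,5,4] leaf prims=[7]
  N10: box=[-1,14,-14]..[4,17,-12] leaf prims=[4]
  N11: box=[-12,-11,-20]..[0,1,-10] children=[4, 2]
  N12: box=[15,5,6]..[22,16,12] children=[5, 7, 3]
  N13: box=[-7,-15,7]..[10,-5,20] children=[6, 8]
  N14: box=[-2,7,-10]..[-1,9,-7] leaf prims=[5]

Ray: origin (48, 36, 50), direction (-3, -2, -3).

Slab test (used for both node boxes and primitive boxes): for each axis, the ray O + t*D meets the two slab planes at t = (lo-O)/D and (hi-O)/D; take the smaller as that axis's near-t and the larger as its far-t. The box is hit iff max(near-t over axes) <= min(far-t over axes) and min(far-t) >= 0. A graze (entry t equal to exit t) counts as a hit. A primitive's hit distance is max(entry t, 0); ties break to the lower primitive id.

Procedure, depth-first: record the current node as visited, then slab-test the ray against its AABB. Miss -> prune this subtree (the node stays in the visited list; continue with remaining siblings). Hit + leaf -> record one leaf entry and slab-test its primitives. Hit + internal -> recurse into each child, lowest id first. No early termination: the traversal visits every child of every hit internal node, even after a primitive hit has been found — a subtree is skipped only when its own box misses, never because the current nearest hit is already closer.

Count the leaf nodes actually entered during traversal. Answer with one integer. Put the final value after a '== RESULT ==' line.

Trace the traversal:
N0 x:[26/3,20] y:[19/2,51/2] z:[10,70/3] -> hit [10,20], descend [1, 11, 12, 13]
  N1 x:[44/3,53/3] y:[19/2,37/2] z:[46/3,64/3] -> hit [46/3,53/3], descend [9, 10, 14]
    N9 x:[16,53/3] y:[31/2,37/2] z:[46/3,49/3] -> hit [16,49/3] leaf, test {P7@t=16}
    N10 x:[44/3,49/3] y:[19/2,11] z:[62/3,64/3] -> miss, prune
    N14 x:[49/3,50/3] y:[27/2,29/2] z:[19,20] -> miss, prune
  N11 x:[16,20] y:[35/2,47/2] z:[20,70/3] -> hit [20,20], descend [2, 4]
    N2 x:[16,52/3] y:[21,47/2] z:[22,70/3] -> miss, prune
    N4 x:[55/3,20] y:[35/2,20] z:[20,22] -> hit [20,20] leaf, test {P0@t=20}
  N12 x:[26/3,11] y:[10,31/2] z:[38/3,44/3] -> miss, prune
  N13 x:[38/3,55/3] y:[41/2,51/2] z:[10,43/3] -> miss, prune

order=[0, 1, 9, 10, 14, 11, 2, 4, 12, 13]  |boxes|=10  |leaves|=2  hit=P7

== RESULT ==
2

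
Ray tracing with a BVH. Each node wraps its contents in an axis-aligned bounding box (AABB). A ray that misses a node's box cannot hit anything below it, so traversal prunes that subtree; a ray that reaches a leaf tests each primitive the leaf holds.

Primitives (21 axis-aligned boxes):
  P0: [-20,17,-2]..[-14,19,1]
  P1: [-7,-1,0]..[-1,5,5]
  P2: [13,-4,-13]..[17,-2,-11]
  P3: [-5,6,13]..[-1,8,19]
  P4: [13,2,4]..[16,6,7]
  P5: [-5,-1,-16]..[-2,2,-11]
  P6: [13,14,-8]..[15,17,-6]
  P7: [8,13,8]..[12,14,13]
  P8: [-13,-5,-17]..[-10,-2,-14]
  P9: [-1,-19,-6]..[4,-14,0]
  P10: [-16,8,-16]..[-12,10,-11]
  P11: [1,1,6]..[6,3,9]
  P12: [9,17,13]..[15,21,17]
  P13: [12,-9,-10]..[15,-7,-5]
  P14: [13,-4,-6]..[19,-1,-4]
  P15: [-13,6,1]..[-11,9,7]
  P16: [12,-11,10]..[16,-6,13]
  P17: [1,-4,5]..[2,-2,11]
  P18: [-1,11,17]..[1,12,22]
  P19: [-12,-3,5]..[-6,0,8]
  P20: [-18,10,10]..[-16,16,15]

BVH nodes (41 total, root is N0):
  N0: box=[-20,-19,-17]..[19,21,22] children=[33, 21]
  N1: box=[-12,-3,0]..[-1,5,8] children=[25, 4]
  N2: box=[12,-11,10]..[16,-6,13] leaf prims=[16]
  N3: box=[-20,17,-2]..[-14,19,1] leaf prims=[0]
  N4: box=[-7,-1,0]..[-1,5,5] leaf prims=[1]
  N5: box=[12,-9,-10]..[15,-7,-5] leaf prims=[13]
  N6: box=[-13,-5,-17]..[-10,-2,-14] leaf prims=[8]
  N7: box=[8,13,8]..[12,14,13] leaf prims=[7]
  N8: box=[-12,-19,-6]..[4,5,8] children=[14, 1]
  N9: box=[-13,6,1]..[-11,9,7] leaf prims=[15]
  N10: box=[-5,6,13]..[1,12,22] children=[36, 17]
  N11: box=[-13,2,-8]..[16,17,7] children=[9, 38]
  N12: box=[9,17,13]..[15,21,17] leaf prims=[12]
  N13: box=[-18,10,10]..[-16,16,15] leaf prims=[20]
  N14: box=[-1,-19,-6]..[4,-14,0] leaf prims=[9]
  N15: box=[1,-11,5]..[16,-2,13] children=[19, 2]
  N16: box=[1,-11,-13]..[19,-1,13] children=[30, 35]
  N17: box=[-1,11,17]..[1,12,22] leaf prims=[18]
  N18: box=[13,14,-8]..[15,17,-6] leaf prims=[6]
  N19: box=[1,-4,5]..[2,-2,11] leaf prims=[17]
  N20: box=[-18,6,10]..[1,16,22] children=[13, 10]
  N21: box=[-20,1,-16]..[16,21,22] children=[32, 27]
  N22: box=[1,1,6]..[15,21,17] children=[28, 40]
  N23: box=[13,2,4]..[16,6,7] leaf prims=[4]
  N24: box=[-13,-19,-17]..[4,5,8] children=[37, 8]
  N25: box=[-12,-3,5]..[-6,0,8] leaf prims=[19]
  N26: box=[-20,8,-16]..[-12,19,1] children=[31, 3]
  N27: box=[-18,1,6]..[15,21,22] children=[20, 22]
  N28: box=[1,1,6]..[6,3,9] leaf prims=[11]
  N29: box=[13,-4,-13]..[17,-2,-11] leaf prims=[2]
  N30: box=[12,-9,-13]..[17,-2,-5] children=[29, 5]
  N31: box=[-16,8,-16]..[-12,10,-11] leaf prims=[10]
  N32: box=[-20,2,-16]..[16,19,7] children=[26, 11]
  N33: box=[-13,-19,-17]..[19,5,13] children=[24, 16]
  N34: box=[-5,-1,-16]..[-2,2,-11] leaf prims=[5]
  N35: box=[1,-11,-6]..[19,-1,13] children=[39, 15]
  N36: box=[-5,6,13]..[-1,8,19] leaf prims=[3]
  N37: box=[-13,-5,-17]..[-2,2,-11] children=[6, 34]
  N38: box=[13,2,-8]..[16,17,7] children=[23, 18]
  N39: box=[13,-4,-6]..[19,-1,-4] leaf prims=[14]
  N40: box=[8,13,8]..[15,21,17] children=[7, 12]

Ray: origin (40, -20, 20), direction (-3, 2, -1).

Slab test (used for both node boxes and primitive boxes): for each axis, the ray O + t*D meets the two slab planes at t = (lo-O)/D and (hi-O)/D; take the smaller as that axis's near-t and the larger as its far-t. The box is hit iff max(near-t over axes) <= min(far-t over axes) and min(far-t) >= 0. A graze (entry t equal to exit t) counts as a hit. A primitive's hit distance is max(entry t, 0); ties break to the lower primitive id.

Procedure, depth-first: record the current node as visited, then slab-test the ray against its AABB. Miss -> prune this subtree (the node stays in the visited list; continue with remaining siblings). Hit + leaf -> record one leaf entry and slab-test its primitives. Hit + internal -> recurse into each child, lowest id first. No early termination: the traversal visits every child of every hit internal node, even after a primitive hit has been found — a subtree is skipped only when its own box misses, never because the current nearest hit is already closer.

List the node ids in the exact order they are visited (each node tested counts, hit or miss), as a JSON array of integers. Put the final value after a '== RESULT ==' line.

Trace the traversal:
N0 x:[7,20] y:[1/2,41/2] z:[-2,37] -> hit [7,20], descend [21, 33]
  N21 x:[8,20] y:[21/2,41/2] z:[-2,36] -> hit [21/2,20], descend [27, 32]
    N27 x:[25/3,58/3] y:[21/2,41/2] z:[-2,14] -> hit [21/2,14], descend [20, 22]
      N20 x:[13,58/3] y:[13,18] z:[-2,10] -> miss, prune
      N22 x:[25/3,13] y:[21/2,41/2] z:[3,14] -> hit [21/2,13], descend [28, 40]
        N28 x:[34/3,13] y:[21/2,23/2] z:[11,14] -> hit [34/3,23/2] leaf, test {P11@t=34/3}
        N40 x:[25/3,32/3] y:[33/2,41/2] z:[3,12] -> miss, prune
    N32 x:[8,20] y:[11,39/2] z:[13,36] -> hit [13,39/2], descend [11, 26]
      N11 x:[8,53/3] y:[11,37/2] z:[13,28] -> hit [13,53/3], descend [9, 38]
        N9 x:[17,53/3] y:[13,29/2] z:[13,19] -> miss, prune
        N38 x:[8,9] y:[11,37/2] z:[13,28] -> miss, prune
      N26 x:[52/3,20] y:[14,39/2] z:[19,36] -> hit [19,39/2], descend [3, 31]
        N3 x:[18,20] y:[37/2,39/2] z:[19,22] -> hit [19,39/2] leaf, test {P0@t=19}
        N31 x:[52/3,56/3] y:[14,15] z:[31,36] -> miss, prune
  N33 x:[7,53/3] y:[1/2,25/2] z:[7,37] -> hit [7,25/2], descend [16, 24]
    N16 x:[7,13] y:[9/2,19/2] z:[7,33] -> hit [7,19/2], descend [30, 35]
      N30 x:[23/3,28/3] y:[11/2,9] z:[25,33] -> miss, prune
      N35 x:[7,13] y:[9/2,19/2] z:[7,26] -> hit [7,19/2], descend [15, 39]
        N15 x:[8,13] y:[9/2,9] z:[7,15] -> hit [8,9], descend [2, 19]
          N2 x:[8,28/3] y:[9/2,7] z:[7,10] -> miss, prune
          N19 x:[38/3,13] y:[8,9] z:[9,15] -> miss, prune
        N39 x:[7,9] y:[8,19/2] z:[24,26] -> miss, prune
    N24 x:[12,53/3] y:[1/2,25/2] z:[12,37] -> hit [12,25/2], descend [8, 37]
      N8 x:[12,52/3] y:[1/2,25/2] z:[12,26] -> hit [12,25/2], descend [1, 14]
        N1 x:[41/3,52/3] y:[17/2,25/2] z:[12,20] -> miss, prune
        N14 x:[12,41/3] y:[1/2,3] z:[20,26] -> miss, prune
      N37 x:[14,53/3] y:[15/2,11] z:[31,37] -> miss, prune

27 AABB tests over nodes [0, 21, 27, 20, 22, 28, 40, 32, 11, 9, 38, 26, 3, 31, 33, 16, 30, 35, 15, 2, 19, 39, 24, 8, 1, 14, 37]; 2 leaves entered; closest P11.

== RESULT ==
[0, 21, 27, 20, 22, 28, 40, 32, 11, 9, 38, 26, 3, 31, 33, 16, 30, 35, 15, 2, 19, 39, 24, 8, 1, 14, 37]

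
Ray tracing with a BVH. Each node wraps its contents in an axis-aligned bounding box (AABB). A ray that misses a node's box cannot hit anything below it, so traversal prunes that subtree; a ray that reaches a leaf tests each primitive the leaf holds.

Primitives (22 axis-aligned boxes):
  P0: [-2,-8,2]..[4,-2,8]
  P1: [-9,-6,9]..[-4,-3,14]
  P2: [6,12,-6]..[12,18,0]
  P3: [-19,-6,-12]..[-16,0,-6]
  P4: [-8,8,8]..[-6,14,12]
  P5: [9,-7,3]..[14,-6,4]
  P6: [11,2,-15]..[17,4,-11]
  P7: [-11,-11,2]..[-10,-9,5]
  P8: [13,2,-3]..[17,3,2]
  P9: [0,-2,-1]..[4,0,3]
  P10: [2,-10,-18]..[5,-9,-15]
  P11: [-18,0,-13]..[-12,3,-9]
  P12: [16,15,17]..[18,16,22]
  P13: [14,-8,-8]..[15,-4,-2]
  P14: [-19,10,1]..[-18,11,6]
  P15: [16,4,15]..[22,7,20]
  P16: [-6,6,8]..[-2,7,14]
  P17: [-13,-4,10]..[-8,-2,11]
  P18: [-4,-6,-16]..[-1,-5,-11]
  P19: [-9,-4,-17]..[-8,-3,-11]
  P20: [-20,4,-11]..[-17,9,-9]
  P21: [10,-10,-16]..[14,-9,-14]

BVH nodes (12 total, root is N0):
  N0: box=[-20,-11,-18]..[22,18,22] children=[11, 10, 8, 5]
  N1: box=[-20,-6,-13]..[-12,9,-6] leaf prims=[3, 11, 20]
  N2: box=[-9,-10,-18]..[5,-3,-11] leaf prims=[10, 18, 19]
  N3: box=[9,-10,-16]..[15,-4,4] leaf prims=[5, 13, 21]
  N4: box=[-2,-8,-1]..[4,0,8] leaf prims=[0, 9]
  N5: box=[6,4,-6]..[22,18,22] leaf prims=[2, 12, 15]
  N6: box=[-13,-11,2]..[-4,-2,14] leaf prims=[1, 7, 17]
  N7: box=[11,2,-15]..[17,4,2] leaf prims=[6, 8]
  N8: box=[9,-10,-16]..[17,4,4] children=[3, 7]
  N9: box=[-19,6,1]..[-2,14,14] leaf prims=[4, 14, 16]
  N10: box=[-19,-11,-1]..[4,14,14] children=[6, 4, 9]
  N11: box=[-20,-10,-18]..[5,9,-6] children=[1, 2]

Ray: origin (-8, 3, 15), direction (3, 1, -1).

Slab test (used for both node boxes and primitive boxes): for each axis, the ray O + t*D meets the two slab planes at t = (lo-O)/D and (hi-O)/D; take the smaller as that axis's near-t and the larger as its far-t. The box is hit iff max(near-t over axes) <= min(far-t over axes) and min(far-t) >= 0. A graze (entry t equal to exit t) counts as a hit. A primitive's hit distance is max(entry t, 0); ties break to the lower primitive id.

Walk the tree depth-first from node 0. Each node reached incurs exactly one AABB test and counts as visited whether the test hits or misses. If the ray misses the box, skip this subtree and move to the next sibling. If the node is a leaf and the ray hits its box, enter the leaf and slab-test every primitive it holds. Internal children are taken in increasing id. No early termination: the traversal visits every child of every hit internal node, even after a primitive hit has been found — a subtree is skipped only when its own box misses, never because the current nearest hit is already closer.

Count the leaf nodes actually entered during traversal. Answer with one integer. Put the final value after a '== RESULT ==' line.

Traverse from the root:
N0 x:[-4,10] y:[-14,15] z:[-7,33] -> hit [-4,10], descend [5, 8, 10, 11]
  N5 x:[14/3,10] y:[1,15] z:[-7,21] -> hit [14/3,10] leaf, test {P2(miss), P12(miss), P15(miss)}
  N8 x:[17/3,25/3] y:[-13,1] z:[11,31] -> miss, prune
  N10 x:[-11/3,4] y:[-14,11] z:[1,16] -> hit [1,4], descend [4, 6, 9]
    N4 x:[2,4] y:[-11,-3] z:[7,16] -> miss, prune
    N6 x:[-5/3,4/3] y:[-14,-5] z:[1,13] -> miss, prune
    N9 x:[-11/3,2] y:[3,11] z:[1,14] -> miss, prune
  N11 x:[-4,13/3] y:[-13,6] z:[21,33] -> miss, prune

Summary -> nodes [0, 5, 8, 10, 4, 6, 9, 11]; box-tests=8; leaf-entries=1; first=miss

== RESULT ==
1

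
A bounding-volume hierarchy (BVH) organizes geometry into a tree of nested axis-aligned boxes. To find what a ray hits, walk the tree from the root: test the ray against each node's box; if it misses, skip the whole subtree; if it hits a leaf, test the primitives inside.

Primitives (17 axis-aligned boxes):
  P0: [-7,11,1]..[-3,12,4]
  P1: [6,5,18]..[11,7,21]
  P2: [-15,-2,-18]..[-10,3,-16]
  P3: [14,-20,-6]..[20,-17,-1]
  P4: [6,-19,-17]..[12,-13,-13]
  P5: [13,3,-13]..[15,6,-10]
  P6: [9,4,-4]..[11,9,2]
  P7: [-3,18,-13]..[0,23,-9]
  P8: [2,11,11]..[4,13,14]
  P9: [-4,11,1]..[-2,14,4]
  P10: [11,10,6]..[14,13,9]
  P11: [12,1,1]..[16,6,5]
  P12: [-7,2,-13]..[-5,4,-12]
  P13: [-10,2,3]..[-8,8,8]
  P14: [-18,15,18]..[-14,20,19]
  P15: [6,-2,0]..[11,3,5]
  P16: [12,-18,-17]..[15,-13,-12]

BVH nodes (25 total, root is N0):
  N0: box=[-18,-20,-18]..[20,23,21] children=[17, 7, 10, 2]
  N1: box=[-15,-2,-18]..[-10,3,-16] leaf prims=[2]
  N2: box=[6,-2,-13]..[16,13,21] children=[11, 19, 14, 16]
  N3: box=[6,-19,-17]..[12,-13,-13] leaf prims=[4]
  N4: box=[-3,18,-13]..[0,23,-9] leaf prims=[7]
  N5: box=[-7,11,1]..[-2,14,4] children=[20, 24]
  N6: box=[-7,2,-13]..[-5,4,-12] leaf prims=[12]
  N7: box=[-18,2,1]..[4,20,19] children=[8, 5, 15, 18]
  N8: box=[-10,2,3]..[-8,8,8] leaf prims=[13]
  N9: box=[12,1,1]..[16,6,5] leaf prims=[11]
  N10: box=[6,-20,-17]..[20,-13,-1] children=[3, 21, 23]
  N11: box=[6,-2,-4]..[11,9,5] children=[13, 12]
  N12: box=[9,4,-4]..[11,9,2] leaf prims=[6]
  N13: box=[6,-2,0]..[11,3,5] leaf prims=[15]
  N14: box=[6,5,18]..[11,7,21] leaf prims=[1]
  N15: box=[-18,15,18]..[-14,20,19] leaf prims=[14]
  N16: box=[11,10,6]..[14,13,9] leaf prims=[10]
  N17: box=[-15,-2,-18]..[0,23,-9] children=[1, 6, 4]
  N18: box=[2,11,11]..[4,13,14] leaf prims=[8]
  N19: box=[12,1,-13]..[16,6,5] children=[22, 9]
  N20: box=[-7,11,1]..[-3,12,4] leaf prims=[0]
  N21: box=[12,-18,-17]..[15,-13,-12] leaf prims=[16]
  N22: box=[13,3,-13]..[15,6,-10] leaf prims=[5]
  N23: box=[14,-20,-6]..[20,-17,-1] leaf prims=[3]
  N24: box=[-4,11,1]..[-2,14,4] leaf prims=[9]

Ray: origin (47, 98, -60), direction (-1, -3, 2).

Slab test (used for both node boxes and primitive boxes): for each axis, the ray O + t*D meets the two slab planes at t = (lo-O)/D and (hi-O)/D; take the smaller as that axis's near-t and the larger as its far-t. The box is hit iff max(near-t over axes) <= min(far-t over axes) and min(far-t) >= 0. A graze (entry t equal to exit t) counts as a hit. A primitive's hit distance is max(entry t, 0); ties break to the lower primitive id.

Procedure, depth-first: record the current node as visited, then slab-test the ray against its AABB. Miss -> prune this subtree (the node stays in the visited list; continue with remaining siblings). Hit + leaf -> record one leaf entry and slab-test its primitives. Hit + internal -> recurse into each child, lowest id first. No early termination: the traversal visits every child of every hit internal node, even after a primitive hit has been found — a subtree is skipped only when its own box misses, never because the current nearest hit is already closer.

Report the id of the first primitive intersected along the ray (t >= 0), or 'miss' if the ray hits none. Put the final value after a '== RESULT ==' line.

Trace the traversal:
N0 x:[27,65] y:[25,118/3] z:[21,81/2] -> hit [27,118/3], descend [2, 7, 10, 17]
  N2 x:[31,41] y:[85/3,100/3] z:[47/2,81/2] -> hit [31,100/3], descend [11, 14, 16, 19]
    N11 x:[36,41] y:[89/3,100/3] z:[28,65/2] -> miss, prune
    N14 x:[36,41] y:[91/3,31] z:[39,81/2] -> miss, prune
    N16 x:[33,36] y:[85/3,88/3] z:[33,69/2] -> miss, prune
    N19 x:[31,35] y:[92/3,97/3] z:[47/2,65/2] -> hit [31,97/3], descend [9, 22]
      N9 x:[31,35] y:[92/3,97/3] z:[61/2,65/2] -> hit [31,97/3] leaf, test {P11@t=31}
      N22 x:[32,34] y:[92/3,95/3] z:[47/2,25] -> miss, prune
  N7 x:[43,65] y:[26,32] z:[61/2,79/2] -> miss, prune
  N10 x:[27,41] y:[37,118/3] z:[43/2,59/2] -> miss, prune
  N17 x:[47,62] y:[25,100/3] z:[21,51/2] -> miss, prune

Summary -> nodes [0, 2, 11, 14, 16, 19, 9, 22, 7, 10, 17]; box-tests=11; leaf-entries=1; first=P11

== RESULT ==
11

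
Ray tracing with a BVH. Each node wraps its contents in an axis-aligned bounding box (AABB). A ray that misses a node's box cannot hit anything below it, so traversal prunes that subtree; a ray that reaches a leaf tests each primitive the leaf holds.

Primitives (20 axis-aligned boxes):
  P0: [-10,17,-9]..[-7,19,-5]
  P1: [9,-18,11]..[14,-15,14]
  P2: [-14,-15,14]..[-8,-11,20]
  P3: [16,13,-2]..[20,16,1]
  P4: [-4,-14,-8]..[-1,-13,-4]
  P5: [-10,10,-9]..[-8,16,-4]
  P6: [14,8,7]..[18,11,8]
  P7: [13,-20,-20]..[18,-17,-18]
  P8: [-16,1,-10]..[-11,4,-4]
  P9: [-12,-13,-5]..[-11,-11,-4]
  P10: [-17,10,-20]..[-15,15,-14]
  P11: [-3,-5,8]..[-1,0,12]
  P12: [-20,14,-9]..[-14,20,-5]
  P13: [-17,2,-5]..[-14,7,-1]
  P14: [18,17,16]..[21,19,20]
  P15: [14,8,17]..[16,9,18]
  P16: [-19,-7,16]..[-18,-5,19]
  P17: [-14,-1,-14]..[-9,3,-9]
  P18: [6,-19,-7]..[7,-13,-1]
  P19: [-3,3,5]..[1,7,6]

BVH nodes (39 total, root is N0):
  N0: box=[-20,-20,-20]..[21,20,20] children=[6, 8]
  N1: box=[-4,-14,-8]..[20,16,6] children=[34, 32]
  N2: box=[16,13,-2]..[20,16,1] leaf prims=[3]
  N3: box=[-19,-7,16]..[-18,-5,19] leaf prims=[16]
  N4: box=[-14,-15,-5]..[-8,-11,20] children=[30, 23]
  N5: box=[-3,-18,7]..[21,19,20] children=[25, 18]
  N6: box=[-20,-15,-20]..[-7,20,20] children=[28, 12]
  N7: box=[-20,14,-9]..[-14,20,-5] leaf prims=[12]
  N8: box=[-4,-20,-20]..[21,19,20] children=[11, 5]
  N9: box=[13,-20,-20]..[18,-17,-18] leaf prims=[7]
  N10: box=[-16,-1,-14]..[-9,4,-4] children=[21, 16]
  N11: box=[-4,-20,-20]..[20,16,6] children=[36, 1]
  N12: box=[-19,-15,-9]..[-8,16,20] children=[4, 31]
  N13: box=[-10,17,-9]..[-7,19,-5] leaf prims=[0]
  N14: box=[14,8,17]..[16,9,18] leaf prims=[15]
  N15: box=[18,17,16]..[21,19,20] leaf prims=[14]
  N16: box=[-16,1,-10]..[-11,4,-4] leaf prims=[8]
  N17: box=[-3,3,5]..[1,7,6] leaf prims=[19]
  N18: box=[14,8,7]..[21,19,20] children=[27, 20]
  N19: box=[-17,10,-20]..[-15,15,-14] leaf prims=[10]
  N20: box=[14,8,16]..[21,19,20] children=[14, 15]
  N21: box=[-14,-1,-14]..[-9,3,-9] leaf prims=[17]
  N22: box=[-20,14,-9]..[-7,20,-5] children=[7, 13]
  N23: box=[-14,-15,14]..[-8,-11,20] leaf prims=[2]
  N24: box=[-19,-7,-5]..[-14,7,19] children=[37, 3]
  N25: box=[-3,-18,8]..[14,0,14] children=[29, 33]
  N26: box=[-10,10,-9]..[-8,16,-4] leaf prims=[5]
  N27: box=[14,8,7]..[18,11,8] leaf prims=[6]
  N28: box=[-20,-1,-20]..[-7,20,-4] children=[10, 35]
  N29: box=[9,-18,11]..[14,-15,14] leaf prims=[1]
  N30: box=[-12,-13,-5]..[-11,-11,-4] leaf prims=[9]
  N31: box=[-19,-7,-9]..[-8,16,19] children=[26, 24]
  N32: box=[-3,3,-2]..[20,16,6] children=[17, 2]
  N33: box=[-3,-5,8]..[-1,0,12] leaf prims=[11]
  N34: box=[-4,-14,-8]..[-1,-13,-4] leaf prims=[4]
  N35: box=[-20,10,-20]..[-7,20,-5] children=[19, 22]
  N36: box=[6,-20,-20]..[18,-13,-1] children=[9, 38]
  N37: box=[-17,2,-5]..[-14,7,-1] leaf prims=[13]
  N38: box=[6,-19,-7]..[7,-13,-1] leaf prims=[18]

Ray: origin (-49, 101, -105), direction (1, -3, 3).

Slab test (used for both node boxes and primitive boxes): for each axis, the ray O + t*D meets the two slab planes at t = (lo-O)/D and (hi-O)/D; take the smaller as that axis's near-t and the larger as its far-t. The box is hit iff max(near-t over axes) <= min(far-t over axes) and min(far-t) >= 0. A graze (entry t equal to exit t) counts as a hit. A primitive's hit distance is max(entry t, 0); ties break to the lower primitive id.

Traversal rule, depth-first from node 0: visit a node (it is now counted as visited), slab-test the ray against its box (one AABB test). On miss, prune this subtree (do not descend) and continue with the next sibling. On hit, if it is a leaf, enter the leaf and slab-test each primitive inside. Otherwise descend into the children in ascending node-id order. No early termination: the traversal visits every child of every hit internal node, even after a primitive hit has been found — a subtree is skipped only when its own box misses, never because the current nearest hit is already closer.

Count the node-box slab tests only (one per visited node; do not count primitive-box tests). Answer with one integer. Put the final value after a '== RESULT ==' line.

Walk:
N0 x:[29,70] y:[27,121/3] z:[85/3,125/3] -> hit [29,121/3], descend [6, 8]
  N6 x:[29,42] y:[27,116/3] z:[85/3,125/3] -> hit [29,116/3], descend [12, 28]
    N12 x:[30,41] y:[85/3,116/3] z:[32,125/3] -> hit [32,116/3], descend [4, 31]
      N4 x:[35,41] y:[112/3,116/3] z:[100/3,125/3] -> hit [112/3,116/3], descend [23, 30]
        N23 x:[35,41] y:[112/3,116/3] z:[119/3,125/3] -> miss, prune
        N30 x:[37,38] y:[112/3,38] z:[100/3,101/3] -> miss, prune
      N31 x:[30,41] y:[85/3,36] z:[32,124/3] -> hit [32,36], descend [24, 26]
        N24 x:[30,35] y:[94/3,36] z:[100/3,124/3] -> hit [100/3,35], descend [3, 37]
          N3 x:[30,31] y:[106/3,36] z:[121/3,124/3] -> miss, prune
          N37 x:[32,35] y:[94/3,33] z:[100/3,104/3] -> miss, prune
        N26 x:[39,41] y:[85/3,91/3] z:[32,101/3] -> miss, prune
    N28 x:[29,42] y:[27,34] z:[85/3,101/3] -> hit [29,101/3], descend [10, 35]
      N10 x:[33,40] y:[97/3,34] z:[91/3,101/3] -> hit [33,101/3], descend [16, 21]
        N16 x:[33,38] y:[97/3,100/3] z:[95/3,101/3] -> hit [33,100/3] leaf, test {P8@t=33}
        N21 x:[35,40] y:[98/3,34] z:[91/3,32] -> miss, prune
      N35 x:[29,42] y:[27,91/3] z:[85/3,100/3] -> hit [29,91/3], descend [19, 22]
        N19 x:[32,34] y:[86/3,91/3] z:[85/3,91/3] -> miss, prune
        N22 x:[29,42] y:[27,29] z:[32,100/3] -> miss, prune
  N8 x:[45,70] y:[82/3,121/3] z:[85/3,125/3] -> miss, prune

Visited [0, 6, 12, 4, 23, 30, 31, 24, 3, 37, 26, 28, 10, 16, 21, 35, 19, 22, 8]. Tests: 19 box, 1 leaf. Nearest: P8.

== RESULT ==
19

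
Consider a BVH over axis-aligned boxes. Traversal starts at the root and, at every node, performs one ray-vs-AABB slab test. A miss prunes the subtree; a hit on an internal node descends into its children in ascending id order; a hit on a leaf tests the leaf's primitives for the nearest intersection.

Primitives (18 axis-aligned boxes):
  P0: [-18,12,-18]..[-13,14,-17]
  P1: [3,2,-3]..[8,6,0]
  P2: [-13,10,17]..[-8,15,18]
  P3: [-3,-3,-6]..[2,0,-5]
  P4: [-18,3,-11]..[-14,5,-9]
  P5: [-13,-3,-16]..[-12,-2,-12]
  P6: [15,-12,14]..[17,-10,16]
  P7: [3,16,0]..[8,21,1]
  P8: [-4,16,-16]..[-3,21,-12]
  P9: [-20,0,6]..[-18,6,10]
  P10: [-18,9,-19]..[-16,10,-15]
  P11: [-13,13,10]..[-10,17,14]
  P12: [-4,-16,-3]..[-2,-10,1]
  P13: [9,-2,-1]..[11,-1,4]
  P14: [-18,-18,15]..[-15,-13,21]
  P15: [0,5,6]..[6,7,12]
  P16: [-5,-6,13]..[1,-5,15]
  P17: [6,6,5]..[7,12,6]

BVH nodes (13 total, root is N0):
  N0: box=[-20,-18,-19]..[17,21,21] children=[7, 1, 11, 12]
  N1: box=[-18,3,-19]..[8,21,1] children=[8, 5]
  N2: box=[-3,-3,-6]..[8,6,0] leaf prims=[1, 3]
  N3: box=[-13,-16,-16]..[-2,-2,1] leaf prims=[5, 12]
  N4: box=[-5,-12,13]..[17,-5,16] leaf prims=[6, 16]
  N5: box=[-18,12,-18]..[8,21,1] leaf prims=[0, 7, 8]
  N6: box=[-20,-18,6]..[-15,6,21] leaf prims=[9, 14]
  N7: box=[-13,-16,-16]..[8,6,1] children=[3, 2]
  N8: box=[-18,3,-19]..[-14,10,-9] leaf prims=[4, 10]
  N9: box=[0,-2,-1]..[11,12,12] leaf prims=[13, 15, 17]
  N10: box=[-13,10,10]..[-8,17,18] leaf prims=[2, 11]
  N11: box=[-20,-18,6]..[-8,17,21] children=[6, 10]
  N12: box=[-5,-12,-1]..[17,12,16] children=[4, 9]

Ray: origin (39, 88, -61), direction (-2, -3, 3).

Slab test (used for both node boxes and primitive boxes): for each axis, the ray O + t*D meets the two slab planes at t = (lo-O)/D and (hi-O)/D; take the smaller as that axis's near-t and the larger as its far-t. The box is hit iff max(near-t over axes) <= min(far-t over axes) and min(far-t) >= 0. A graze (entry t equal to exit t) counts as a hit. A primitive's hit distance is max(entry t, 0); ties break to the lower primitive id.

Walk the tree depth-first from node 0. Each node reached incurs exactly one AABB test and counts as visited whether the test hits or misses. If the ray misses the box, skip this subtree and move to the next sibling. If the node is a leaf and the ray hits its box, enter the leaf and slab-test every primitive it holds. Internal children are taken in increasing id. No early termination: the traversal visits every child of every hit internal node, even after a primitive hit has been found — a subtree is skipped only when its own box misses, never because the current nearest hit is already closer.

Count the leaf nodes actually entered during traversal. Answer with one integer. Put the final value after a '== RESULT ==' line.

Traverse from the root:
N0 x:[11,59/2] y:[67/3,106/3] z:[14,82/3] -> hit [67/3,82/3], descend [1, 7, 11, 12]
  N1 x:[31/2,57/2] y:[67/3,85/3] z:[14,62/3] -> miss, prune
  N7 x:[31/2,26] y:[82/3,104/3] z:[15,62/3] -> miss, prune
  N11 x:[47/2,59/2] y:[71/3,106/3] z:[67/3,82/3] -> hit [71/3,82/3], descend [6, 10]
    N6 x:[27,59/2] y:[82/3,106/3] z:[67/3,82/3] -> hit [82/3,82/3] leaf, test {P9(miss), P14(miss)}
    N10 x:[47/2,26] y:[71/3,26] z:[71/3,79/3] -> hit [71/3,26] leaf, test {P2@t=26, P11@t=49/2}
  N12 x:[11,22] y:[76/3,100/3] z:[20,77/3] -> miss, prune

7 AABB tests over nodes [0, 1, 7, 11, 6, 10, 12]; 2 leaves entered; closest P11.

== RESULT ==
2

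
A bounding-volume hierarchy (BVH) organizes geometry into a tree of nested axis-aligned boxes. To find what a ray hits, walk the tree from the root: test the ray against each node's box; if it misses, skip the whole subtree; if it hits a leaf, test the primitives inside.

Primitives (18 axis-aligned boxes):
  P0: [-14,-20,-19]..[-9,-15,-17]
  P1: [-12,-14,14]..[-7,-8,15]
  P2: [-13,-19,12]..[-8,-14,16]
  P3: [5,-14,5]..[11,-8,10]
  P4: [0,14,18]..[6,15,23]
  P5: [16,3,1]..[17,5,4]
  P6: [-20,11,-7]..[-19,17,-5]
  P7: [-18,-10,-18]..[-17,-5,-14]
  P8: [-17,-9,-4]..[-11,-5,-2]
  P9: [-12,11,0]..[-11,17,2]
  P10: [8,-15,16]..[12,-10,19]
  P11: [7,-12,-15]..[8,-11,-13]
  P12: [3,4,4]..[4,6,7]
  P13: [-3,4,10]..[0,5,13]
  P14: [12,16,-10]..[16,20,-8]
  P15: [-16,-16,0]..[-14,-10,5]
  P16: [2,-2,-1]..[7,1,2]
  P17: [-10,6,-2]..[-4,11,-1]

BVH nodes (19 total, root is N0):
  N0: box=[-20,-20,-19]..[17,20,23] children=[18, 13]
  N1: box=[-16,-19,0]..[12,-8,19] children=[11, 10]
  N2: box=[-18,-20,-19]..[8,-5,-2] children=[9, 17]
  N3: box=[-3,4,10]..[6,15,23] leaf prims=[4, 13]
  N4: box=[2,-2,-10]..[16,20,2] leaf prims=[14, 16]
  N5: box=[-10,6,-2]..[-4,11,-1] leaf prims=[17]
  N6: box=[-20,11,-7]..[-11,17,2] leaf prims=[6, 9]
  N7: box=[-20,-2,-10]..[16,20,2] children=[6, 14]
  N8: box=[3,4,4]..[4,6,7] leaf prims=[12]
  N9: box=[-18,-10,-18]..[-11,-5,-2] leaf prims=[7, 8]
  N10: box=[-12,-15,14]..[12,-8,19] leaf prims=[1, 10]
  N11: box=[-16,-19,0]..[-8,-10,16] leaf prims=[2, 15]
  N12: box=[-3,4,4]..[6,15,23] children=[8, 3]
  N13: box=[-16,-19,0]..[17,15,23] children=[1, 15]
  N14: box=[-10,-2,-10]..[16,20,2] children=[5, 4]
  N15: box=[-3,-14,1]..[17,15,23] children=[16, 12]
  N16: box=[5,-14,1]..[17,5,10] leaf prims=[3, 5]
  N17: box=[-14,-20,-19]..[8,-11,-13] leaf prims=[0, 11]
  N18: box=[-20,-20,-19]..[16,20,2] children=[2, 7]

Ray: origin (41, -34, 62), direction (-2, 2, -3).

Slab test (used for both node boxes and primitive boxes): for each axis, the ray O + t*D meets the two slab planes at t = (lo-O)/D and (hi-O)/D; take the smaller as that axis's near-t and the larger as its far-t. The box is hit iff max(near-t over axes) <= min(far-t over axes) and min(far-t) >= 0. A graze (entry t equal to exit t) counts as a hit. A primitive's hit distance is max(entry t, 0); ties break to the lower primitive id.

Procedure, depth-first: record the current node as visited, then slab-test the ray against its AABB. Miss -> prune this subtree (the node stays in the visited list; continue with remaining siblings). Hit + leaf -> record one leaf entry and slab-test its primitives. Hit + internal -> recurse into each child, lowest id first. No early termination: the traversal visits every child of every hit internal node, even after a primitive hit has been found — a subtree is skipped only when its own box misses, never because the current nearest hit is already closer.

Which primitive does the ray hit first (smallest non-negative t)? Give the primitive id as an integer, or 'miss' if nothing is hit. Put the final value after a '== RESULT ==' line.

Traverse from the root:
N0 x:[12,61/2] y:[7,27] z:[13,27] -> hit [13,27], descend [13, 18]
  N13 x:[12,57/2] y:[15/2,49/2] z:[13,62/3] -> hit [13,62/3], descend [1, 15]
    N1 x:[29/2,57/2] y:[15/2,13] z:[43/3,62/3] -> miss, prune
    N15 x:[12,22] y:[10,49/2] z:[13,61/3] -> hit [13,61/3], descend [12, 16]
      N12 x:[35/2,22] y:[19,49/2] z:[13,58/3] -> hit [19,58/3], descend [3, 8]
        N3 x:[35/2,22] y:[19,49/2] z:[13,52/3] -> miss, prune
        N8 x:[37/2,19] y:[19,20] z:[55/3,58/3] -> hit [19,19] leaf, test {P12@t=19}
      N16 x:[12,18] y:[10,39/2] z:[52/3,61/3] -> hit [52/3,18] leaf, test {P3(miss), P5(miss)}
  N18 x:[25/2,61/2] y:[7,27] z:[20,27] -> hit [20,27], descend [2, 7]
    N2 x:[33/2,59/2] y:[7,29/2] z:[64/3,27] -> miss, prune
    N7 x:[25/2,61/2] y:[16,27] z:[20,24] -> hit [20,24], descend [6, 14]
      N6 x:[26,61/2] y:[45/2,51/2] z:[20,23] -> miss, prune
      N14 x:[25/2,51/2] y:[16,27] z:[20,24] -> hit [20,24], descend [4, 5]
        N4 x:[25/2,39/2] y:[16,27] z:[20,24] -> miss, prune
        N5 x:[45/2,51/2] y:[20,45/2] z:[21,64/3] -> miss, prune

Summary -> nodes [0, 13, 1, 15, 12, 3, 8, 16, 18, 2, 7, 6, 14, 4, 5]; box-tests=15; leaf-entries=2; first=P12

== RESULT ==
12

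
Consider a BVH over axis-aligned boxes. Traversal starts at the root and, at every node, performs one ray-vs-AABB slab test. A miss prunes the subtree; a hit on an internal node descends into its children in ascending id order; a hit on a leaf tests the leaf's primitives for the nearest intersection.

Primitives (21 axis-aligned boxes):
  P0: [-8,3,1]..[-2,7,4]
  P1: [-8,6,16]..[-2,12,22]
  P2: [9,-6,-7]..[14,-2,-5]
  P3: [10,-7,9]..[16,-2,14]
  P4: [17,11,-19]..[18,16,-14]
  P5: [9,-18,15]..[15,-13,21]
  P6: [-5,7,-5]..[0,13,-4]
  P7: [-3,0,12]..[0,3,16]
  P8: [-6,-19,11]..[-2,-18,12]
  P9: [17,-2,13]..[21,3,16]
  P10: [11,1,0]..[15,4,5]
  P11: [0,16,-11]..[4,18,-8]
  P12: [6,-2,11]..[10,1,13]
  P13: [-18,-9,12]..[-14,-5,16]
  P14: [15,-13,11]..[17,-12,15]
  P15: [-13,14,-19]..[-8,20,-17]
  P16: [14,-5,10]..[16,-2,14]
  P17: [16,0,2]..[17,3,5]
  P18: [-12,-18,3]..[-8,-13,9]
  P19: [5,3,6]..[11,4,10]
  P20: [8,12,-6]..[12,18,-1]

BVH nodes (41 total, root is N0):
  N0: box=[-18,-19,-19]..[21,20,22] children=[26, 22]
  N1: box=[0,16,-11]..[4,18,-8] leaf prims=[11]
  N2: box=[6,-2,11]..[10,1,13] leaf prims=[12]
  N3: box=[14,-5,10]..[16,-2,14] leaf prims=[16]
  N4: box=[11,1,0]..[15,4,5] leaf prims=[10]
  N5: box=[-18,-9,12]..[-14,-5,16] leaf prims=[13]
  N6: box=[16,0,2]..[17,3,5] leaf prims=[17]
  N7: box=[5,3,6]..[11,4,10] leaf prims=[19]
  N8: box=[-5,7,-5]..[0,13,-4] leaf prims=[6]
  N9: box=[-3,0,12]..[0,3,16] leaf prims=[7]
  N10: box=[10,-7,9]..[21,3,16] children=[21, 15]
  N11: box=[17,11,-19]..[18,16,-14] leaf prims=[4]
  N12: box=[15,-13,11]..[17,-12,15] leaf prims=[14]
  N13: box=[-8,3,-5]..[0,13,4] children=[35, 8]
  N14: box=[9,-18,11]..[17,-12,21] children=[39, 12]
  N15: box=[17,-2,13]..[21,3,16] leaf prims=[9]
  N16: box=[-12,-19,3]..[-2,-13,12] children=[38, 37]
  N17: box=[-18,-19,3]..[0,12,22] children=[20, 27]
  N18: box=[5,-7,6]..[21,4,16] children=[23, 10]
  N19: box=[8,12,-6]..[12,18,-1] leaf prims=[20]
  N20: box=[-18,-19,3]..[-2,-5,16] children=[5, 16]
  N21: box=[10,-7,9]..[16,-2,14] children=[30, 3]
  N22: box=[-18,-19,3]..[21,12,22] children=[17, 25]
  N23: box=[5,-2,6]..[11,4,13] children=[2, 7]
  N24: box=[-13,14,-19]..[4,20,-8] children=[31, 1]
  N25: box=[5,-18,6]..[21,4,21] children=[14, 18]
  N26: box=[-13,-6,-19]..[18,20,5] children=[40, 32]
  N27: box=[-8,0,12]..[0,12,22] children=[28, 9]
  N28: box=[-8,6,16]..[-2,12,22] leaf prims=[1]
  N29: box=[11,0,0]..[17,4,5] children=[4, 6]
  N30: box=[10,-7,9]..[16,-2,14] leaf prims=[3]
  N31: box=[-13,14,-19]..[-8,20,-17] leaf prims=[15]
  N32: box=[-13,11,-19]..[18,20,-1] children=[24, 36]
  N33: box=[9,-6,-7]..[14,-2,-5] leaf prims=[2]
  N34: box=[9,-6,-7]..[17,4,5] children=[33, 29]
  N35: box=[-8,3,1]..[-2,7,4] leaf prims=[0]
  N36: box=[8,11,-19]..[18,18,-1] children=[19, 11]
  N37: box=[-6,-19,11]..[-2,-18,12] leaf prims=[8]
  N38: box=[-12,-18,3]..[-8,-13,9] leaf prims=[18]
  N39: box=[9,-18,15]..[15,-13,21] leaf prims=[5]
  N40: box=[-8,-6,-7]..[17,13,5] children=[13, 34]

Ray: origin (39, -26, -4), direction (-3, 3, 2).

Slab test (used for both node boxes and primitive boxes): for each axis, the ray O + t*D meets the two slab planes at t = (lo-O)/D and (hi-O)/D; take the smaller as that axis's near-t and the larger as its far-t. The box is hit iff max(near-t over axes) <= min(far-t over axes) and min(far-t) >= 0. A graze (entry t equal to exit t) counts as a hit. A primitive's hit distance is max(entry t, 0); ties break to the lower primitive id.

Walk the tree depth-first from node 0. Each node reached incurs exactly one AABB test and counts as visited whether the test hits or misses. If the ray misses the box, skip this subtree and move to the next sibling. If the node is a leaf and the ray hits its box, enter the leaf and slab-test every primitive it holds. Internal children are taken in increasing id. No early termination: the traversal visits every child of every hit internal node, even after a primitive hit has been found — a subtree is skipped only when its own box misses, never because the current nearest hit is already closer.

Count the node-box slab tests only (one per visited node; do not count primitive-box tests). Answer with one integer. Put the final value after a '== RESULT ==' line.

Traverse from the root:
N0 x:[6,19] y:[7/3,46/3] z:[-15/2,13] -> hit [6,13], descend [22, 26]
  N22 x:[6,19] y:[7/3,38/3] z:[7/2,13] -> hit [6,38/3], descend [17, 25]
    N17 x:[13,19] y:[7/3,38/3] z:[7/2,13] -> miss, prune
    N25 x:[6,34/3] y:[8/3,10] z:[5,25/2] -> hit [6,10], descend [14, 18]
      N14 x:[22/3,10] y:[8/3,14/3] z:[15/2,25/2] -> miss, prune
      N18 x:[6,34/3] y:[19/3,10] z:[5,10] -> hit [19/3,10], descend [10, 23]
        N10 x:[6,29/3] y:[19/3,29/3] z:[13/2,10] -> hit [13/2,29/3], descend [15, 21]
          N15 x:[6,22/3] y:[8,29/3] z:[17/2,10] -> miss, prune
          N21 x:[23/3,29/3] y:[19/3,8] z:[13/2,9] -> hit [23/3,8], descend [3, 30]
            N3 x:[23/3,25/3] y:[7,8] z:[7,9] -> hit [23/3,8] leaf, test {P16@t=23/3}
            N30 x:[23/3,29/3] y:[19/3,8] z:[13/2,9] -> hit [23/3,8] leaf, test {P3@t=23/3}
        N23 x:[28/3,34/3] y:[8,10] z:[5,17/2] -> miss, prune
  N26 x:[7,52/3] y:[20/3,46/3] z:[-15/2,9/2] -> miss, prune

Summary -> nodes [0, 22, 17, 25, 14, 18, 10, 15, 21, 3, 30, 23, 26]; box-tests=13; leaf-entries=2; first=P3

== RESULT ==
13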